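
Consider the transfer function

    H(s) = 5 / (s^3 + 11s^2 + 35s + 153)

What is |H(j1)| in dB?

|H(j1)|_dB ≈ -29.3 dB

Substitute s = j1: numerator = 5, denominator = 142 + j34.
|H(j1)| = |5| / |142 + j34| = 5 / 146.01 ≈ 0.03424.
In decibels: 20·log₁₀(0.03424) ≈ -29.3 dB.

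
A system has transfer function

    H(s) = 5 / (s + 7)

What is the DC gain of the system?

H(0) = 5/7 ≈ 0.7143

Set s = 0: H(0) = (5) / (7) = 5/7.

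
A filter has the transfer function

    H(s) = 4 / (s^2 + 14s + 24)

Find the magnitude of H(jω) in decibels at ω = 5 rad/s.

|H(j5)|_dB ≈ -24.9 dB

Substitute s = j5: numerator = 4, denominator = -1 + j70.
|H(j5)| = |4| / |-1 + j70| = 4 / 70.007 ≈ 0.05714.
In decibels: 20·log₁₀(0.05714) ≈ -24.9 dB.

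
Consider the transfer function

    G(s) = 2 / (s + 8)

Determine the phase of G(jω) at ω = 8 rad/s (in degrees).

∠G(j8) ≈ -45°

At s = j8: numerator = 2, denominator = 8 + j8.
∠G = ∠num − ∠den = 0° − (45°) = -45°.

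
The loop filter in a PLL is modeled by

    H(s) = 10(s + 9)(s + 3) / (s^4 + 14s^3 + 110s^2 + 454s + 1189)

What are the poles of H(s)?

The poles are the roots of the denominator s^4 + 14s^3 + 110s^2 + 454s + 1189 = 0.
No real roots exist; factor into two real quadratics: (s^2 + 10s + 41)(s^2 + 4s + 29) = 0.
Each quadratic gives a conjugate pair via the quadratic formula.

s = -5 ± 4j, -2 ± 5j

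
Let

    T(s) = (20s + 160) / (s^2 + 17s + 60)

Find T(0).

T(0) = 8/3 ≈ 2.667

Set s = 0: T(0) = (160) / (60) = 8/3.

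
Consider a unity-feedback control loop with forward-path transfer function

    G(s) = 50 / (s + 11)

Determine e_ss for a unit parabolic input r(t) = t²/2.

G(s) has no poles at the origin.
This is a Type 0 system; Ka = lim_{s→0} s^2·G(s) = 0, so the steady-state error for a parabola input is infinite.

e_ss = ∞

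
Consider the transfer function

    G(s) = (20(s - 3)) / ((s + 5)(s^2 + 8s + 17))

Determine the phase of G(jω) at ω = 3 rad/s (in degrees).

∠G(j3) ≈ 32.47°

At s = j3: numerator = -60 + j60, denominator = -32 + j144.
∠G = ∠num − ∠den = 135° − (102.53°) = 32.47°.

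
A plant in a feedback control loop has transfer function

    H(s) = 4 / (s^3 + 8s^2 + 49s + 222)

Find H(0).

Set s = 0: H(0) = (4) / (222) = 2/111.

H(0) = 2/111 ≈ 0.01802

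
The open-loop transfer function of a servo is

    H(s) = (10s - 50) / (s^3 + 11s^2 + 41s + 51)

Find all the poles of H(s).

s = -3, -4 + j, -4 - j

The poles are the roots of the denominator s^3 + 11s^2 + 41s + 51 = 0.
Trying s = -3: the polynomial evaluates to 0, so (s + 3) is a factor.
Dividing out leaves s^2 + 8s + 17 = 0.
The quadratic formula then gives s = -4 ± 1j.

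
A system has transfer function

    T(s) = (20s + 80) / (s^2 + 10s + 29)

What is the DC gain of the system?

Set s = 0: T(0) = (80) / (29) = 80/29.

T(0) = 80/29 ≈ 2.759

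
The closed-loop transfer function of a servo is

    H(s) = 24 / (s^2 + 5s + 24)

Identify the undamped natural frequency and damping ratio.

ωₙ ≈ 4.899 rad/s, ζ ≈ 0.5103

Compare the denominator to the standard form s^2 + 2ζωₙs + ωₙ².
ωₙ² = 24, so ωₙ = √24 ≈ 4.899 rad/s.
2ζωₙ = 5, so ζ = 5/(2·√24) ≈ 0.5103.
With ζ = 0.5103 the response is underdamped.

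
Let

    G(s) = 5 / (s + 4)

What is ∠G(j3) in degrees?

At s = j3: numerator = 5, denominator = 4 + j3.
∠G = ∠num − ∠den = 0° − (36.870°) = -36.87°.

∠G(j3) ≈ -36.87°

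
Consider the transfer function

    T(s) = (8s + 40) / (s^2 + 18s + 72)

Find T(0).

Set s = 0: T(0) = (40) / (72) = 5/9.

T(0) = 5/9 ≈ 0.5556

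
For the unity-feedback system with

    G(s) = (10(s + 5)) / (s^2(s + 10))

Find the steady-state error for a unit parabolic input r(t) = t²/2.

e_ss = 0.2000

G(s) has 2 poles at the origin.
This is a Type 2 system. Ka = lim_{s→0} s^2·G(s) = 50/10 = 5.
e_ss = 1/Ka = 1/(5) = 1/5 ≈ 0.2000.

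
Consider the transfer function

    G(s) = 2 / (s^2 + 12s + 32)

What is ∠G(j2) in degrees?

At s = j2: numerator = 2, denominator = 28 + j24.
∠G = ∠num − ∠den = 0° − (40.601°) = -40.60°.

∠G(j2) ≈ -40.60°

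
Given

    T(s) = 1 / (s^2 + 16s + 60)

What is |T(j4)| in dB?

Substitute s = j4: numerator = 1, denominator = 44 + j64.
|T(j4)| = |1| / |44 + j64| = 1 / 77.666 ≈ 0.01288.
In decibels: 20·log₁₀(0.01288) ≈ -37.8 dB.

|T(j4)|_dB ≈ -37.8 dB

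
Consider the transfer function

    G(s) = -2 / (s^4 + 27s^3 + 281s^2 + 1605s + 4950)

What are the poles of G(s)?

The poles are the roots of the denominator s^4 + 27s^3 + 281s^2 + 1605s + 4950 = 0.
Trying s = -10: the polynomial evaluates to 0, so (s + 10) is a factor.
Dividing out leaves s^3 + 17s^2 + 111s + 495 = 0.
This factors further as (s^2 + 6s + 45)(s + 11) = 0.

s = -3 + 6j, -3 - 6j, -10, -11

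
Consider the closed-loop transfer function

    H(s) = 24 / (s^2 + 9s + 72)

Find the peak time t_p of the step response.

Comparing s^2 + 9s + 72 to s^2 + 2ζωₙs + ωₙ²: ωₙ = √72 ≈ 8.485 rad/s and ζ = 9/(2·√72) ≈ 0.5303.
ζωₙ = 9/2 = 4.5, so ω_d = ωₙ√(1−ζ²) = √(ωₙ² − (ζωₙ)²) = √(72 − 4.5²) = √51.75 ≈ 7.194 rad/s.
t_p = π/ω_d = π/7.194 ≈ 0.4367 s.

t_p ≈ 0.4367 s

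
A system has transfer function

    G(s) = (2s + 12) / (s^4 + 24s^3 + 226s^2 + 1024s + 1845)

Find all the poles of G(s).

The poles are the roots of the denominator s^4 + 24s^3 + 226s^2 + 1024s + 1845 = 0.
Trying s = -5: the polynomial evaluates to 0, so (s + 5) is a factor.
Dividing out leaves s^3 + 19s^2 + 131s + 369 = 0.
This factors further as (s^2 + 10s + 41)(s + 9) = 0.

s = -5 + 4j, -5 - 4j, -5, -9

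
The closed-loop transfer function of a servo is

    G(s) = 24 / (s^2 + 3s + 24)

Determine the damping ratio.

ζ ≈ 0.3062

Compare the denominator to the standard form s^2 + 2ζωₙs + ωₙ².
ωₙ² = 24, so ωₙ = √24 ≈ 4.899 rad/s.
2ζωₙ = 3, so ζ = 3/(2·√24) ≈ 0.3062.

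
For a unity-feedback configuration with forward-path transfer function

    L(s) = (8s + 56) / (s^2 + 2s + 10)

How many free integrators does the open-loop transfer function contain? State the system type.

Type 0

The denominator has no factor of s at the origin — no free integrator — so this is a Type 0 system.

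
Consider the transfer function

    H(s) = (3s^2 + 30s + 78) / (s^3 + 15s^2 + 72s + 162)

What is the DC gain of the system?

H(0) = 13/27 ≈ 0.4815

Set s = 0: H(0) = (78) / (162) = 13/27.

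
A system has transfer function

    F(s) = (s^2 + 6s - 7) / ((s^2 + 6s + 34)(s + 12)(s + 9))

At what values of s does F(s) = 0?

Set the numerator to zero: s^2 + 6s - 7 = 0.
Factoring: (s + 7)(s - 1) = 0.

s = -7, 1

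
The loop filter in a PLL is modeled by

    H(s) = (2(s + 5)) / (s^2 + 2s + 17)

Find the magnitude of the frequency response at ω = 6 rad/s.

|H(j6)| ≈ 0.6951

Substitute s = j6: numerator = 10 + j12, denominator = -19 + j12.
|H(j6)| = |10 + j12| / |-19 + j12| = 15.620 / 22.472 ≈ 0.6951.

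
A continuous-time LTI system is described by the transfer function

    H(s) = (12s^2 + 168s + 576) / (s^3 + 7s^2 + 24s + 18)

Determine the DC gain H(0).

Set s = 0: H(0) = (576) / (18) = 32.

H(0) = 32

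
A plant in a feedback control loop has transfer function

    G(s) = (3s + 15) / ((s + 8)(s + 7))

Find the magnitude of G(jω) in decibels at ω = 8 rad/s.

|G(j8)|_dB ≈ -12.6 dB

Substitute s = j8: numerator = 15 + j24, denominator = -8 + j120.
|G(j8)| = |15 + j24| / |-8 + j120| = 28.302 / 120.27 ≈ 0.2353.
In decibels: 20·log₁₀(0.2353) ≈ -12.6 dB.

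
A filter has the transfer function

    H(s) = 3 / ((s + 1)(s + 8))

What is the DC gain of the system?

At s = 0 each factor (s + a) contributes a and each (s^2 + bs + c) contributes c.
H(0) = 3·1 / ((1) · (8)) = 3/8 = 3/8.

H(0) = 3/8 ≈ 0.3750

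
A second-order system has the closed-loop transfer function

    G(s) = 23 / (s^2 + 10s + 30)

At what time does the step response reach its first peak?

Comparing s^2 + 10s + 30 to s^2 + 2ζωₙs + ωₙ²: ωₙ = √30 ≈ 5.477 rad/s and ζ = 10/(2·√30) ≈ 0.9129.
ζωₙ = 10/2 = 5, so ω_d = ωₙ√(1−ζ²) = √(ωₙ² − (ζωₙ)²) = √(30 − 5²) = √5 ≈ 2.236 rad/s.
t_p = π/ω_d = π/2.236 ≈ 1.405 s.

t_p ≈ 1.405 s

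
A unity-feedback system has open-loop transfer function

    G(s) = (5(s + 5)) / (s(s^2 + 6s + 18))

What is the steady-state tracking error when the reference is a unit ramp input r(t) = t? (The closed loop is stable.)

e_ss = 0.7200

G(s) has one pole at the origin.
This is a Type 1 system. Kv = lim_{s→0} s·G(s) = 25/18.
e_ss = 1/Kv = 1/(25/18) = 18/25 ≈ 0.7200.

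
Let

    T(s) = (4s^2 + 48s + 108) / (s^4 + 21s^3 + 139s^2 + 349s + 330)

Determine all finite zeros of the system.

Set the numerator to zero: 4s^2 + 48s + 108 = 0, i.e. 4·(s^2 + 12s + 27) = 0.
Factoring: (s + 9)(s + 3) = 0.

s = -9, -3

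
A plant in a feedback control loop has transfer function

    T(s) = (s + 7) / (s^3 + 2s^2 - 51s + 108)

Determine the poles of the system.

s = -9, 4, 3

The poles are the roots of the denominator s^3 + 2s^2 - 51s + 108 = 0.
Trying s = -9: the polynomial evaluates to 0, so (s + 9) is a factor.
Dividing out leaves s^2 - 7s + 12 = 0.
Factoring the quadratic: (s - 4)(s - 3) = 0.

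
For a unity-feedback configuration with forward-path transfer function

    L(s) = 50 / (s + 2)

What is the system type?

The denominator has no factor of s at the origin — no free integrator — so this is a Type 0 system.

Type 0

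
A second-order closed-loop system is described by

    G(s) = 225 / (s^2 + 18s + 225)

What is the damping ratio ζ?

ζ = 0.6

Compare the denominator to the standard form s^2 + 2ζωₙs + ωₙ².
ωₙ² = 225, so ωₙ = 15 rad/s.
2ζωₙ = 18, so ζ = 18/(2·15) = 0.6.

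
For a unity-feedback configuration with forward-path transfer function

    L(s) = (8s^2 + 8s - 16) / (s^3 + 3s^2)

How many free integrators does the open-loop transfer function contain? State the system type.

Factor s from the denominator: s^3 + 3s^2 = s^2·(s + 3).
There are 2 poles at the origin, so the system is Type 2.

Type 2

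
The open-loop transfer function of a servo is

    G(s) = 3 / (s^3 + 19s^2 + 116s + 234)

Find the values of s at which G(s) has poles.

The poles are the roots of the denominator s^3 + 19s^2 + 116s + 234 = 0.
Trying s = -9: the polynomial evaluates to 0, so (s + 9) is a factor.
Dividing out leaves s^2 + 10s + 26 = 0.
The quadratic formula then gives s = -5 ± 1j.

s = -5 ± j, -9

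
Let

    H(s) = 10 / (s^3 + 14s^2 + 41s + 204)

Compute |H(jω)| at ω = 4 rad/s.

Substitute s = j4: numerator = 10, denominator = -20 + j100.
|H(j4)| = |10| / |-20 + j100| = 10 / 101.98 ≈ 0.09806.

|H(j4)| ≈ 0.09806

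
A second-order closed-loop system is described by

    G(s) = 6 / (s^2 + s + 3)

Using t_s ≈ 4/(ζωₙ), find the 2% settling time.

t_s ≈ 8 s

Comparing s^2 + s + 3 to s^2 + 2ζωₙs + ωₙ²: ωₙ = √3 ≈ 1.732 rad/s and ζ = 1/(2·√3) ≈ 0.2887.
ζωₙ = 1/2 = 0.5, so t_s ≈ 4/(ζωₙ) = 4/0.5 = 8 s.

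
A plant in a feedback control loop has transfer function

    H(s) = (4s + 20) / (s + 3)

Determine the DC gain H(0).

Set s = 0: H(0) = (20) / (3) = 20/3.

H(0) = 20/3 ≈ 6.667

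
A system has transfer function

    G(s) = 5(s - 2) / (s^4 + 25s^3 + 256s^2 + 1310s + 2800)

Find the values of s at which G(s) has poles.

The poles are the roots of the denominator s^4 + 25s^3 + 256s^2 + 1310s + 2800 = 0.
Trying s = -8: the polynomial evaluates to 0, so (s + 8) is a factor.
Dividing out leaves s^3 + 17s^2 + 120s + 350 = 0.
This factors further as (s^2 + 10s + 50)(s + 7) = 0.

s = -5 ± 5j, -8, -7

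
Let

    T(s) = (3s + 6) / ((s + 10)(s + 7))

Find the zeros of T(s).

s = -2

Set the numerator to zero: 3s + 6 = 0, i.e. 3·(s + 2) = 0.
So s = -2.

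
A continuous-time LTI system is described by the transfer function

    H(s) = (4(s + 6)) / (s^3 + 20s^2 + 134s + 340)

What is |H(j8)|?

|H(j8)| ≈ 0.03656

Substitute s = j8: numerator = 24 + j32, denominator = -940 + j560.
|H(j8)| = |24 + j32| / |-940 + j560| = 40 / 1094.2 ≈ 0.03656.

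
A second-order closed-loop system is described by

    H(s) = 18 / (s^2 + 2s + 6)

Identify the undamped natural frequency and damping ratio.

ωₙ ≈ 2.449 rad/s, ζ ≈ 0.4082

Compare the denominator to the standard form s^2 + 2ζωₙs + ωₙ².
ωₙ² = 6, so ωₙ = √6 ≈ 2.449 rad/s.
2ζωₙ = 2, so ζ = 2/(2·√6) ≈ 0.4082.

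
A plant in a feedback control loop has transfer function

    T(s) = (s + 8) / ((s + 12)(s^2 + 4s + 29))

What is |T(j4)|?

Substitute s = j4: numerator = 8 + j4, denominator = 92 + j244.
|T(j4)| = |8 + j4| / |92 + j244| = 8.9443 / 260.77 ≈ 0.03430.

|T(j4)| ≈ 0.03430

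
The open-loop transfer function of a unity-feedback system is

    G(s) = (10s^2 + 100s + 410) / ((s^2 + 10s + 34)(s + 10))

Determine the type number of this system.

The denominator has no factor of s at the origin — no free integrator — so this is a Type 0 system.

Type 0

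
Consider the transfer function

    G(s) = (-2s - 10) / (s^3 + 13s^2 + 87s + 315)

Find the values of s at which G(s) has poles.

The poles are the roots of the denominator s^3 + 13s^2 + 87s + 315 = 0.
Trying s = -7: the polynomial evaluates to 0, so (s + 7) is a factor.
Dividing out leaves s^2 + 6s + 45 = 0.
The quadratic formula then gives s = -3 ± 6j.

s = -3 + 6j, -3 - 6j, -7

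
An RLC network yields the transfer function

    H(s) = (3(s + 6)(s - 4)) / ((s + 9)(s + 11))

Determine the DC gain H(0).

At s = 0 each factor (s + a) contributes a and each (s^2 + bs + c) contributes c.
H(0) = 3·(6) · (-4) / ((9) · (11)) = -72/99 = -8/11.

H(0) = -8/11 ≈ -0.7273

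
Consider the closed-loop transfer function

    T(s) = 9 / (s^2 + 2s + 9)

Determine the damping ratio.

Compare the denominator to the standard form s^2 + 2ζωₙs + ωₙ².
ωₙ² = 9, so ωₙ = 3 rad/s.
2ζωₙ = 2, so ζ = 2/(2·3) ≈ 0.3333.

ζ ≈ 0.3333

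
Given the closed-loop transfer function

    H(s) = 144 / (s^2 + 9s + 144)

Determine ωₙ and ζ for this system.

ωₙ = 12 rad/s, ζ = 0.375

Compare the denominator to the standard form s^2 + 2ζωₙs + ωₙ².
ωₙ² = 144, so ωₙ = 12 rad/s.
2ζωₙ = 9, so ζ = 9/(2·12) = 0.375.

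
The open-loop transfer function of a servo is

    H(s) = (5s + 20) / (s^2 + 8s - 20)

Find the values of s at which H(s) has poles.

s = 2, -10

The poles are the roots of the denominator s^2 + 8s - 20 = 0.
Factoring: (s - 2)(s + 10) = 0, so s = 2 and s = -10.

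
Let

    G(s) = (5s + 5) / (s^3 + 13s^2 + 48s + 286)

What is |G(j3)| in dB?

Substitute s = j3: numerator = 5 + j15, denominator = 169 + j117.
|G(j3)| = |5 + j15| / |169 + j117| = 15.811 / 205.55 ≈ 0.07692.
In decibels: 20·log₁₀(0.07692) ≈ -22.3 dB.

|G(j3)|_dB ≈ -22.3 dB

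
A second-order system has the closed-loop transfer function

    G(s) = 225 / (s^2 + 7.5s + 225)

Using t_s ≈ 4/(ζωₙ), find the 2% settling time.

t_s ≈ 1.067 s

Comparing s^2 + 7.5s + 225 to s^2 + 2ζωₙs + ωₙ²: ωₙ = 15 rad/s and ζ = 7.5/(2·15) = 0.25.
ζωₙ = 7.5/2 = 3.75, so t_s ≈ 4/(ζωₙ) = 4/3.75 ≈ 1.067 s.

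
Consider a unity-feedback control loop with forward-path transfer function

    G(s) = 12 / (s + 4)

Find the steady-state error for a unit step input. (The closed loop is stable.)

e_ss = 0.2500

G(s) has no poles at the origin.
This is a Type 0 system. Kp = lim_{s→0} G(s) = 12/4 = 3.
e_ss = 1/(1 + Kp) = 1/(1 + 3) = 1/4 ≈ 0.2500.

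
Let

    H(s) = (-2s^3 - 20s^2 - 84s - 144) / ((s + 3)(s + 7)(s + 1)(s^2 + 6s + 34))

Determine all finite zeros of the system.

s = -3 + 3j, -3 - 3j, -4

Set the numerator to zero: -2s^3 - 20s^2 - 84s - 144 = 0, i.e. -2·(s^3 + 10s^2 + 42s + 72) = 0.
Factoring: (s^2 + 6s + 18)(s + 4) = 0.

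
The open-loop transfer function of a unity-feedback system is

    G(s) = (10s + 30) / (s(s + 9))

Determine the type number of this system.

The denominator has 1 factor of s at the origin (free integrator), so this is a Type 1 system.

Type 1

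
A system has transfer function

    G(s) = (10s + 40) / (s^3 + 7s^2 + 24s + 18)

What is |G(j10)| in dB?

|G(j10)|_dB ≈ -19.5 dB

Substitute s = j10: numerator = 40 + j100, denominator = -682 - j760.
|G(j10)| = |40 + j100| / |-682 - j760| = 107.70 / 1021.1 ≈ 0.1055.
In decibels: 20·log₁₀(0.1055) ≈ -19.5 dB.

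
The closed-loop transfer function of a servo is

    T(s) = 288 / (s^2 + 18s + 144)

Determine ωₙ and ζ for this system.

ωₙ = 12 rad/s, ζ = 0.75

Compare the denominator to the standard form s^2 + 2ζωₙs + ωₙ².
ωₙ² = 144, so ωₙ = 12 rad/s.
2ζωₙ = 18, so ζ = 18/(2·12) = 0.75.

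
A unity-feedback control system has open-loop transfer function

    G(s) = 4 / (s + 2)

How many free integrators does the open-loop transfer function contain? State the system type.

The denominator has no factor of s at the origin — no free integrator — so this is a Type 0 system.

Type 0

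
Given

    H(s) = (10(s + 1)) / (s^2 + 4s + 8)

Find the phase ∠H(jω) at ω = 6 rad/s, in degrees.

At s = j6: numerator = 10 + j60, denominator = -28 + j24.
∠H = ∠num − ∠den = 80.538° − (139.40°) = -58.86°.

∠H(j6) ≈ -58.86°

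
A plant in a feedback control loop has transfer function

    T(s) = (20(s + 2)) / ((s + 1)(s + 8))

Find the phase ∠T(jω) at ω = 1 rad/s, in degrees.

At s = j1: numerator = 40 + j20, denominator = 7 + j9.
∠T = ∠num − ∠den = 26.565° − (52.125°) = -25.56°.

∠T(j1) ≈ -25.56°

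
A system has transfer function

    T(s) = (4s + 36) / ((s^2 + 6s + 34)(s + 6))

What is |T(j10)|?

|T(j10)| ≈ 0.05173

Substitute s = j10: numerator = 36 + j40, denominator = -996 - j300.
|T(j10)| = |36 + j40| / |-996 - j300| = 53.814 / 1040.2 ≈ 0.05173.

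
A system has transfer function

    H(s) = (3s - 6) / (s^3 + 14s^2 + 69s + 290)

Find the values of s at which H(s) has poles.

The poles are the roots of the denominator s^3 + 14s^2 + 69s + 290 = 0.
Trying s = -10: the polynomial evaluates to 0, so (s + 10) is a factor.
Dividing out leaves s^2 + 4s + 29 = 0.
The quadratic formula then gives s = -2 ± 5j.

s = -2 + 5j, -2 - 5j, -10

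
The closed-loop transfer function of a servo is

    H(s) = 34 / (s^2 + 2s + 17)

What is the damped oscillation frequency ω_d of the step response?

ω_d = 4 rad/s

Comparing s^2 + 2s + 17 to s^2 + 2ζωₙs + ωₙ²: ωₙ = √17 ≈ 4.123 rad/s and ζ = 2/(2·√17) ≈ 0.2425.
ζωₙ = 2/2 = 1, so ω_d = ωₙ√(1−ζ²) = √(ωₙ² − (ζωₙ)²) = √(17 − 1²) = √16 = 4 rad/s.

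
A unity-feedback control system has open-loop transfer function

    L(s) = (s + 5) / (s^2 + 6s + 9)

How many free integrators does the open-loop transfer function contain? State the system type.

Type 0

The denominator has no factor of s at the origin — no free integrator — so this is a Type 0 system.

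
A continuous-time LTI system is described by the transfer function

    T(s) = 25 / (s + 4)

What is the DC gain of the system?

Set s = 0: T(0) = (25) / (4) = 25/4.

T(0) = 25/4 ≈ 6.250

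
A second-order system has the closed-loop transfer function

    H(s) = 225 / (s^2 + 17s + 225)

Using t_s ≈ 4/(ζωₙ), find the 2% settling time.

t_s ≈ 0.4706 s

Comparing s^2 + 17s + 225 to s^2 + 2ζωₙs + ωₙ²: ωₙ = 15 rad/s and ζ = 17/(2·15) ≈ 0.5667.
ζωₙ = 17/2 = 8.5, so t_s ≈ 4/(ζωₙ) = 4/8.5 ≈ 0.4706 s.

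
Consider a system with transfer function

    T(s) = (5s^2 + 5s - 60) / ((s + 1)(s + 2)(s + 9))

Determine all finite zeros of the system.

s = -4, 3

Set the numerator to zero: 5s^2 + 5s - 60 = 0, i.e. 5·(s^2 + s - 12) = 0.
Factoring: (s + 4)(s - 3) = 0.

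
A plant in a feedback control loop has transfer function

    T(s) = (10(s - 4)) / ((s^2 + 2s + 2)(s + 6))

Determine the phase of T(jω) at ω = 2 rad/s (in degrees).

∠T(j2) ≈ 18.43°

At s = j2: numerator = -40 + j20, denominator = -20 + j20.
∠T = ∠num − ∠den = 153.43° − (135°) = 18.43°.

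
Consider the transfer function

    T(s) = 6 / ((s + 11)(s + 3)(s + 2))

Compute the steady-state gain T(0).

At s = 0 each factor (s + a) contributes a and each (s^2 + bs + c) contributes c.
T(0) = 6·1 / ((11) · (3) · (2)) = 6/66 = 1/11.

T(0) = 1/11 ≈ 0.09091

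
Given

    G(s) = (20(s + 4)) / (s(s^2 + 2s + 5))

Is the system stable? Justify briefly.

marginally stable

The poles can be read from the denominator factors: s = 0, -1 + 2j, -1 - 2j.
Since the simple pole(s) at s = 0 lie on the jω-axis with none in the right half-plane, the system is marginally stable.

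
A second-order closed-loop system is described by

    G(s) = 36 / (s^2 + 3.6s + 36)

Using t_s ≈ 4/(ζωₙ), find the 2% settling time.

Comparing s^2 + 3.6s + 36 to s^2 + 2ζωₙs + ωₙ²: ωₙ = 6 rad/s and ζ = 3.6/(2·6) = 0.3.
ζωₙ = 3.6/2 = 1.8, so t_s ≈ 4/(ζωₙ) = 4/1.8 ≈ 2.222 s.

t_s ≈ 2.222 s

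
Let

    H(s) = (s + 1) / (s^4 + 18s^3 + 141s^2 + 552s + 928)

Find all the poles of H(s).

s = -5 ± 2j, -4 ± 4j

The poles are the roots of the denominator s^4 + 18s^3 + 141s^2 + 552s + 928 = 0.
No real roots exist; factor into two real quadratics: (s^2 + 10s + 29)(s^2 + 8s + 32) = 0.
Each quadratic gives a conjugate pair via the quadratic formula.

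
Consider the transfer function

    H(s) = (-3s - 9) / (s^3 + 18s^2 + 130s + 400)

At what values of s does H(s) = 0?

s = -3

Set the numerator to zero: -3s - 9 = 0, i.e. -3·(s + 3) = 0.
So s = -3.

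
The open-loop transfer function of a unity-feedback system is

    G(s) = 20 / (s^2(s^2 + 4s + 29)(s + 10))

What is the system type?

The denominator has 2 factors of s at the origin (free integrators), so this is a Type 2 system.

Type 2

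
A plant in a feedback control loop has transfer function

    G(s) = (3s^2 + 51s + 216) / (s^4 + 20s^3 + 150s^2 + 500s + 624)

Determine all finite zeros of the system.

s = -9, -8

Set the numerator to zero: 3s^2 + 51s + 216 = 0, i.e. 3·(s^2 + 17s + 72) = 0.
Factoring: (s + 9)(s + 8) = 0.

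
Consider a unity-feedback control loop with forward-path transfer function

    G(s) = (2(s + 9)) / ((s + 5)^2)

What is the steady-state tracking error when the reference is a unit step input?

e_ss = 0.5814

G(s) has no poles at the origin.
This is a Type 0 system. Kp = lim_{s→0} G(s) = 18/25.
e_ss = 1/(1 + Kp) = 1/(1 + 18/25) = 25/43 ≈ 0.5814.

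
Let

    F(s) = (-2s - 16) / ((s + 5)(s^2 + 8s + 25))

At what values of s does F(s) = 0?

s = -8

Set the numerator to zero: -2s - 16 = 0, i.e. -2·(s + 8) = 0.
So s = -8.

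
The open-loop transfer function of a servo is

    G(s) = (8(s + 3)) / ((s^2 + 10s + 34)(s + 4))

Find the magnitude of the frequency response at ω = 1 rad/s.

Substitute s = j1: numerator = 24 + j8, denominator = 122 + j73.
|G(j1)| = |24 + j8| / |122 + j73| = 25.298 / 142.17 ≈ 0.1779.

|G(j1)| ≈ 0.1779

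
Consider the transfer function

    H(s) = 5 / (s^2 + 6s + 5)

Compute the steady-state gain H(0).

Set s = 0: H(0) = (5) / (5) = 1.

H(0) = 1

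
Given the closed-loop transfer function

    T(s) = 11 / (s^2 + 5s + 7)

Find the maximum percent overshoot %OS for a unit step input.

%OS ≈ 0.0115%

Comparing s^2 + 5s + 7 to s^2 + 2ζωₙs + ωₙ²: ωₙ = √7 ≈ 2.646 rad/s and ζ = 5/(2·√7) ≈ 0.9449.
%OS = 100·exp(−πζ/√(1−ζ²)) = 100·exp(−π·0.9449/√(1−0.9449²)) ≈ 0.0115%.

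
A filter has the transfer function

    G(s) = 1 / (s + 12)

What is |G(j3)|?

|G(j3)| ≈ 0.08085

Substitute s = j3: numerator = 1, denominator = 12 + j3.
|G(j3)| = |1| / |12 + j3| = 1 / 12.369 ≈ 0.08085.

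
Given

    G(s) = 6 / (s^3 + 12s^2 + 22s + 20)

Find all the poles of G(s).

s = -1 ± j, -10

The poles are the roots of the denominator s^3 + 12s^2 + 22s + 20 = 0.
Trying s = -10: the polynomial evaluates to 0, so (s + 10) is a factor.
Dividing out leaves s^2 + 2s + 2 = 0.
The quadratic formula then gives s = -1 ± 1j.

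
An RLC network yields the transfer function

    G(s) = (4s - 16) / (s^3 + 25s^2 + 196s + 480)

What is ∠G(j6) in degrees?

∠G(j6) ≈ 10.06°

At s = j6: numerator = -16 + j24, denominator = -420 + j960.
∠G = ∠num − ∠den = 123.69° − (113.63°) = 10.06°.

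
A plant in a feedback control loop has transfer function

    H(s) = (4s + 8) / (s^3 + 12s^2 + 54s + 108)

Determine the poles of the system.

s = -3 + 3j, -3 - 3j, -6

The poles are the roots of the denominator s^3 + 12s^2 + 54s + 108 = 0.
Trying s = -6: the polynomial evaluates to 0, so (s + 6) is a factor.
Dividing out leaves s^2 + 6s + 18 = 0.
The quadratic formula then gives s = -3 ± 3j.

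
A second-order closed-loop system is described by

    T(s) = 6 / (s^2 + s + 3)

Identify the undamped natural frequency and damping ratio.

ωₙ ≈ 1.732 rad/s, ζ ≈ 0.2887

Compare the denominator to the standard form s^2 + 2ζωₙs + ωₙ².
ωₙ² = 3, so ωₙ = √3 ≈ 1.732 rad/s.
2ζωₙ = 1, so ζ = 1/(2·√3) ≈ 0.2887.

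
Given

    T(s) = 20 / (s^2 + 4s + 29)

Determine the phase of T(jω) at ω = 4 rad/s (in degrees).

At s = j4: numerator = 20, denominator = 13 + j16.
∠T = ∠num − ∠den = 0° − (50.906°) = -50.91°.

∠T(j4) ≈ -50.91°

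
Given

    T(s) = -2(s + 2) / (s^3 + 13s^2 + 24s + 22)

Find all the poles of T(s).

The poles are the roots of the denominator s^3 + 13s^2 + 24s + 22 = 0.
Trying s = -11: the polynomial evaluates to 0, so (s + 11) is a factor.
Dividing out leaves s^2 + 2s + 2 = 0.
The quadratic formula then gives s = -1 ± 1j.

s = -1 + j, -1 - j, -11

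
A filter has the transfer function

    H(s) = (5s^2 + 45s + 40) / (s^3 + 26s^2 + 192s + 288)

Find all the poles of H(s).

s = -12, -12, -2

The poles are the roots of the denominator s^3 + 26s^2 + 192s + 288 = 0.
Trying s = -12: the polynomial evaluates to 0, so (s + 12) is a factor.
Dividing out leaves s^2 + 14s + 24 = 0.
Factoring the quadratic: (s + 12)(s + 2) = 0.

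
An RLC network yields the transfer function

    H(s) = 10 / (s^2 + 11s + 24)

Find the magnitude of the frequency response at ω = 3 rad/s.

Substitute s = j3: numerator = 10, denominator = 15 + j33.
|H(j3)| = |10| / |15 + j33| = 10 / 36.249 ≈ 0.2759.

|H(j3)| ≈ 0.2759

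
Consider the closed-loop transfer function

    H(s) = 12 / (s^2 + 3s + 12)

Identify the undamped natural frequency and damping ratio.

Compare the denominator to the standard form s^2 + 2ζωₙs + ωₙ².
ωₙ² = 12, so ωₙ = √12 ≈ 3.464 rad/s.
2ζωₙ = 3, so ζ = 3/(2·√12) ≈ 0.4330.

ωₙ ≈ 3.464 rad/s, ζ ≈ 0.4330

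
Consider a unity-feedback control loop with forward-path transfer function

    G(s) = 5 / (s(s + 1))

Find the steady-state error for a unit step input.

e_ss = 0

G(s) has one pole at the origin.
This is a Type 1 system; for a step input the steady-state error is zero.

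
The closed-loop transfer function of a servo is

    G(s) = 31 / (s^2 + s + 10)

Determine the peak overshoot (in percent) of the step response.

%OS ≈ 60.5%

Comparing s^2 + s + 10 to s^2 + 2ζωₙs + ωₙ²: ωₙ = √10 ≈ 3.162 rad/s and ζ = 1/(2·√10) ≈ 0.1581.
%OS = 100·exp(−πζ/√(1−ζ²)) = 100·exp(−π·0.1581/√(1−0.1581²)) ≈ 60.5%.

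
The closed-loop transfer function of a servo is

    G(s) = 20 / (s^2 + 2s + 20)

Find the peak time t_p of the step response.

Comparing s^2 + 2s + 20 to s^2 + 2ζωₙs + ωₙ²: ωₙ = √20 ≈ 4.472 rad/s and ζ = 2/(2·√20) ≈ 0.2236.
ζωₙ = 2/2 = 1, so ω_d = ωₙ√(1−ζ²) = √(ωₙ² − (ζωₙ)²) = √(20 − 1²) = √19 ≈ 4.359 rad/s.
t_p = π/ω_d = π/4.359 ≈ 0.7207 s.

t_p ≈ 0.7207 s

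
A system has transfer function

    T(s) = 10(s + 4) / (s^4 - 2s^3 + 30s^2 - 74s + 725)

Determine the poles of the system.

s = 3 ± 4j, -2 ± 5j

The poles are the roots of the denominator s^4 - 2s^3 + 30s^2 - 74s + 725 = 0.
No real roots exist; factor into two real quadratics: (s^2 - 6s + 25)(s^2 + 4s + 29) = 0.
Each quadratic gives a conjugate pair via the quadratic formula.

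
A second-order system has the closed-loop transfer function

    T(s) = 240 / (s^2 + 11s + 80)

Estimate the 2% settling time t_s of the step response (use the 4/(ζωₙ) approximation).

t_s ≈ 0.7273 s

Comparing s^2 + 11s + 80 to s^2 + 2ζωₙs + ωₙ²: ωₙ = √80 ≈ 8.944 rad/s and ζ = 11/(2·√80) ≈ 0.6149.
ζωₙ = 11/2 = 5.5, so t_s ≈ 4/(ζωₙ) = 4/5.5 ≈ 0.7273 s.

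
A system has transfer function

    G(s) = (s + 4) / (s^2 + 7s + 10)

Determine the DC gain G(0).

Set s = 0: G(0) = (4) / (10) = 2/5.

G(0) = 2/5 ≈ 0.4000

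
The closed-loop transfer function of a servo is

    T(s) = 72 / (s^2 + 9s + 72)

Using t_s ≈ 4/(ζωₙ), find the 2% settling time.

Comparing s^2 + 9s + 72 to s^2 + 2ζωₙs + ωₙ²: ωₙ = √72 ≈ 8.485 rad/s and ζ = 9/(2·√72) ≈ 0.5303.
ζωₙ = 9/2 = 4.5, so t_s ≈ 4/(ζωₙ) = 4/4.5 ≈ 0.8889 s.

t_s ≈ 0.8889 s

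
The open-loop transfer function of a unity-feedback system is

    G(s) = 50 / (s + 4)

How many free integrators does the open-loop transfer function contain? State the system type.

The denominator has no factor of s at the origin — no free integrator — so this is a Type 0 system.

Type 0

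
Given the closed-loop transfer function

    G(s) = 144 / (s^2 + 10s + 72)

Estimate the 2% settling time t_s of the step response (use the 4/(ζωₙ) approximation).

Comparing s^2 + 10s + 72 to s^2 + 2ζωₙs + ωₙ²: ωₙ = √72 ≈ 8.485 rad/s and ζ = 10/(2·√72) ≈ 0.5893.
ζωₙ = 10/2 = 5, so t_s ≈ 4/(ζωₙ) = 4/5 = 0.8000 s.

t_s ≈ 0.8000 s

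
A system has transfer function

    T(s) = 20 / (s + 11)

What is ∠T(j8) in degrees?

At s = j8: numerator = 20, denominator = 11 + j8.
∠T = ∠num − ∠den = 0° − (36.027°) = -36.03°.

∠T(j8) ≈ -36.03°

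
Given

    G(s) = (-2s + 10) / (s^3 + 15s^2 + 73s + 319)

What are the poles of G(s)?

The poles are the roots of the denominator s^3 + 15s^2 + 73s + 319 = 0.
Trying s = -11: the polynomial evaluates to 0, so (s + 11) is a factor.
Dividing out leaves s^2 + 4s + 29 = 0.
The quadratic formula then gives s = -2 ± 5j.

s = -2 + 5j, -2 - 5j, -11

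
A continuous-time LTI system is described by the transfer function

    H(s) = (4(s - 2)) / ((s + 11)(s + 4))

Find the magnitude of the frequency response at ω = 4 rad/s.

Substitute s = j4: numerator = -8 + j16, denominator = 28 + j60.
|H(j4)| = |-8 + j16| / |28 + j60| = 17.889 / 66.212 ≈ 0.2702.

|H(j4)| ≈ 0.2702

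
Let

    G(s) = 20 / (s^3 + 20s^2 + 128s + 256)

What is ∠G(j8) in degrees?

At s = j8: numerator = 20, denominator = -1024 + j512.
∠G = ∠num − ∠den = 0° − (153.43°) = -153.4°.

∠G(j8) ≈ -153.4°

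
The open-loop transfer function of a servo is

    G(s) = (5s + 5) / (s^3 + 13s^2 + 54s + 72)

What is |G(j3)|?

|G(j3)| ≈ 0.1111

Substitute s = j3: numerator = 5 + j15, denominator = -45 + j135.
|G(j3)| = |5 + j15| / |-45 + j135| = 15.811 / 142.30 ≈ 0.1111.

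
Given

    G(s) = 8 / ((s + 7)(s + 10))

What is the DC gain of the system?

G(0) = 4/35 ≈ 0.1143

At s = 0 each factor (s + a) contributes a and each (s^2 + bs + c) contributes c.
G(0) = 8·1 / ((7) · (10)) = 8/70 = 4/35.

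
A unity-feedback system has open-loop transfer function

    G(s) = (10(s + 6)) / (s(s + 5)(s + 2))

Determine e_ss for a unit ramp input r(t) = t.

G(s) has one pole at the origin.
This is a Type 1 system. Kv = lim_{s→0} s·G(s) = 60/10 = 6.
e_ss = 1/Kv = 1/(6) = 1/6 ≈ 0.1667.

e_ss = 0.1667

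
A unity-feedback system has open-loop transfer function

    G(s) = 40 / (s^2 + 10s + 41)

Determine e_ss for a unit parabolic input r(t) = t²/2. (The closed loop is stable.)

e_ss = ∞

G(s) has no poles at the origin.
This is a Type 0 system; Ka = lim_{s→0} s^2·G(s) = 0, so the steady-state error for a parabola input is infinite.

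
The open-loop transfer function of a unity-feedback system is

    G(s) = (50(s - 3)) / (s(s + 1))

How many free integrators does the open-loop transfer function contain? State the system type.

Type 1

The denominator has 1 factor of s at the origin (free integrator), so this is a Type 1 system.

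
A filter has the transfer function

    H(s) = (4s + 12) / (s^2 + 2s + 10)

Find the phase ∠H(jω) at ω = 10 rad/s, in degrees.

At s = j10: numerator = 12 + j40, denominator = -90 + j20.
∠H = ∠num − ∠den = 73.301° − (167.47°) = -94.17°.

∠H(j10) ≈ -94.17°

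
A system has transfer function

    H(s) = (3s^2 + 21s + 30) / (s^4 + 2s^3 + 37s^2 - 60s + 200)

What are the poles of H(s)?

s = 1 + 2j, 1 - 2j, -2 + 6j, -2 - 6j

The poles are the roots of the denominator s^4 + 2s^3 + 37s^2 - 60s + 200 = 0.
No real roots exist; factor into two real quadratics: (s^2 - 2s + 5)(s^2 + 4s + 40) = 0.
Each quadratic gives a conjugate pair via the quadratic formula.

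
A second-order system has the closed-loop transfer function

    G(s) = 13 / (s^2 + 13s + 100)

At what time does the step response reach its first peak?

t_p ≈ 0.4134 s

Comparing s^2 + 13s + 100 to s^2 + 2ζωₙs + ωₙ²: ωₙ = 10 rad/s and ζ = 13/(2·10) = 0.65.
ζωₙ = 13/2 = 6.5, so ω_d = ωₙ√(1−ζ²) = √(ωₙ² − (ζωₙ)²) = √(100 − 6.5²) = √57.75 ≈ 7.599 rad/s.
t_p = π/ω_d = π/7.599 ≈ 0.4134 s.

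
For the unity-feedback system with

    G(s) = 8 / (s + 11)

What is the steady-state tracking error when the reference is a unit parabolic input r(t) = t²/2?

e_ss = ∞

G(s) has no poles at the origin.
This is a Type 0 system; Ka = lim_{s→0} s^2·G(s) = 0, so the steady-state error for a parabola input is infinite.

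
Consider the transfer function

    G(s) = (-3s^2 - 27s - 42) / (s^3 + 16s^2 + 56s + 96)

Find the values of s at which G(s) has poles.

The poles are the roots of the denominator s^3 + 16s^2 + 56s + 96 = 0.
Trying s = -12: the polynomial evaluates to 0, so (s + 12) is a factor.
Dividing out leaves s^2 + 4s + 8 = 0.
The quadratic formula then gives s = -2 ± 2j.

s = -2 + 2j, -2 - 2j, -12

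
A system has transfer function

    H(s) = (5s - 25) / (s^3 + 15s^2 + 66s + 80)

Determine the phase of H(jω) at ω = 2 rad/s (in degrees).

∠H(j2) ≈ 77.36°

At s = j2: numerator = -25 + j10, denominator = 20 + j124.
∠H = ∠num − ∠den = 158.20° − (80.838°) = 77.36°.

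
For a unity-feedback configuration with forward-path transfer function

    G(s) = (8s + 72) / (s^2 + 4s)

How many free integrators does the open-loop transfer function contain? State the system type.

Type 1

Factor s from the denominator: s^2 + 4s = s·(s + 4).
There is 1 pole at the origin, so the system is Type 1.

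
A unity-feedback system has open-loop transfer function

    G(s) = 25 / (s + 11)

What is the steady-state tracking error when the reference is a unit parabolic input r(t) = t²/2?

e_ss = ∞

G(s) has no poles at the origin.
This is a Type 0 system; Ka = lim_{s→0} s^2·G(s) = 0, so the steady-state error for a parabola input is infinite.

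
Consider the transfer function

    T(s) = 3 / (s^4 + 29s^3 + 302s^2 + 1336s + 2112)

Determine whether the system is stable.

stable

The denominator s^4 + 29s^3 + 302s^2 + 1336s + 2112 factors as (s + 4)(s + 11)(s + 8)(s + 6), giving poles at s = -4, -11, -8, -6.
Since all poles lie strictly in the left half-plane, the system is stable.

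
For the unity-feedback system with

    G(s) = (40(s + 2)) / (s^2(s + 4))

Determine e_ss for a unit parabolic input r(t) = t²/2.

G(s) has 2 poles at the origin.
This is a Type 2 system. Ka = lim_{s→0} s^2·G(s) = 80/4 = 20.
e_ss = 1/Ka = 1/(20) = 1/20 ≈ 0.05000.

e_ss = 0.05000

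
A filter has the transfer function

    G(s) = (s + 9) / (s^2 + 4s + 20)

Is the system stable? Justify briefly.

The poles can be read from the denominator factors: s = -2 + 4j, -2 - 4j.
Since all poles lie strictly in the left half-plane, the system is stable.

stable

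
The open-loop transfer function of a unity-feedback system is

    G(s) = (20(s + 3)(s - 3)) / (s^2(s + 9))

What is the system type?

The denominator has 2 factors of s at the origin (free integrators), so this is a Type 2 system.

Type 2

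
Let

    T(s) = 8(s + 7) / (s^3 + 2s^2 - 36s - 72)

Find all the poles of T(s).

The poles are the roots of the denominator s^3 + 2s^2 - 36s - 72 = 0.
Trying s = -6: the polynomial evaluates to 0, so (s + 6) is a factor.
Dividing out leaves s^2 - 4s - 12 = 0.
Factoring the quadratic: (s + 2)(s - 6) = 0.

s = -6, -2, 6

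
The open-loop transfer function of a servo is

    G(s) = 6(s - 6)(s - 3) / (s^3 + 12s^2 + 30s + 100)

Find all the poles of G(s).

The poles are the roots of the denominator s^3 + 12s^2 + 30s + 100 = 0.
Trying s = -10: the polynomial evaluates to 0, so (s + 10) is a factor.
Dividing out leaves s^2 + 2s + 10 = 0.
The quadratic formula then gives s = -1 ± 3j.

s = -1 + 3j, -1 - 3j, -10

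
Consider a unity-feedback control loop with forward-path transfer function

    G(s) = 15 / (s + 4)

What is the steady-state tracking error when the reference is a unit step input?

G(s) has no poles at the origin.
This is a Type 0 system. Kp = lim_{s→0} G(s) = 15/4.
e_ss = 1/(1 + Kp) = 1/(1 + 15/4) = 4/19 ≈ 0.2105.

e_ss = 0.2105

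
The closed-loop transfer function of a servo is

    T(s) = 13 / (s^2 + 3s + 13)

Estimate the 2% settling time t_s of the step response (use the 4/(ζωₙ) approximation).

Comparing s^2 + 3s + 13 to s^2 + 2ζωₙs + ωₙ²: ωₙ = √13 ≈ 3.606 rad/s and ζ = 3/(2·√13) ≈ 0.4160.
ζωₙ = 3/2 = 1.5, so t_s ≈ 4/(ζωₙ) = 4/1.5 ≈ 2.667 s.

t_s ≈ 2.667 s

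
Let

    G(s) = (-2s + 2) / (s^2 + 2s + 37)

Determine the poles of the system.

The poles are the roots of the denominator s^2 + 2s + 37 = 0.
Using the quadratic formula: s = (-2 ± √(-144))/2 = -1 ± 6j.

s = -1 + 6j, -1 - 6j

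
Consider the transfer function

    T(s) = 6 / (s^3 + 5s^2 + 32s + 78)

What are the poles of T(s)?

The poles are the roots of the denominator s^3 + 5s^2 + 32s + 78 = 0.
Trying s = -3: the polynomial evaluates to 0, so (s + 3) is a factor.
Dividing out leaves s^2 + 2s + 26 = 0.
The quadratic formula then gives s = -1 ± 5j.

s = -1 + 5j, -1 - 5j, -3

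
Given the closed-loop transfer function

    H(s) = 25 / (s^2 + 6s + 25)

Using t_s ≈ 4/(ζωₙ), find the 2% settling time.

Comparing s^2 + 6s + 25 to s^2 + 2ζωₙs + ωₙ²: ωₙ = 5 rad/s and ζ = 6/(2·5) = 0.6.
ζωₙ = 6/2 = 3, so t_s ≈ 4/(ζωₙ) = 4/3 ≈ 1.333 s.

t_s ≈ 1.333 s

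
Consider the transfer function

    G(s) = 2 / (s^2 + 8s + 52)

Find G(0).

G(0) = 1/26 ≈ 0.03846

Set s = 0: G(0) = (2) / (52) = 1/26.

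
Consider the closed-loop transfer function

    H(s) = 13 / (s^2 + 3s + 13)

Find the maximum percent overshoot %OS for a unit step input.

Comparing s^2 + 3s + 13 to s^2 + 2ζωₙs + ωₙ²: ωₙ = √13 ≈ 3.606 rad/s and ζ = 3/(2·√13) ≈ 0.4160.
%OS = 100·exp(−πζ/√(1−ζ²)) = 100·exp(−π·0.4160/√(1−0.4160²)) ≈ 23.8%.

%OS ≈ 23.8%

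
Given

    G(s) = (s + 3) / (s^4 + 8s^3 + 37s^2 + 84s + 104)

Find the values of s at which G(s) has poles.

The poles are the roots of the denominator s^4 + 8s^3 + 37s^2 + 84s + 104 = 0.
No real roots exist; factor into two real quadratics: (s^2 + 4s + 8)(s^2 + 4s + 13) = 0.
Each quadratic gives a conjugate pair via the quadratic formula.

s = -2 ± 2j, -2 ± 3j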